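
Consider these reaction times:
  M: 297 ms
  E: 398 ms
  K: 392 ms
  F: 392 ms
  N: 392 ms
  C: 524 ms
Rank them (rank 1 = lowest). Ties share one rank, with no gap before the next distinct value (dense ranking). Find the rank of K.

2

Sorted (ascending): 297, 392, 392, 392, 398, 524
The 3 values of 392 share dense rank 2.
Remaining distinct values take the next consecutive integers.
K has value 392 ms → rank 2.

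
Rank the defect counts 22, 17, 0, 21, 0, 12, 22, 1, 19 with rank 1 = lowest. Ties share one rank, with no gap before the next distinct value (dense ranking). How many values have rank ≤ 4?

Sorted (ascending): 0, 0, 1, 12, 17, 19, 21, 22, 22
The 2 values of 0 share dense rank 1.
The 2 values of 22 share dense rank 7.
Remaining distinct values take the next consecutive integers.
Ranks ≤ 4: {1, 1, 2, 3, 4} → 5 values.

5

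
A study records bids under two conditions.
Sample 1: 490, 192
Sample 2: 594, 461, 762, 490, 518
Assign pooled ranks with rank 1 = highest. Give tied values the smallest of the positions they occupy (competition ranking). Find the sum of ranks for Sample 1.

Sorted (descending): 762, 594, 518, 490, 490, 461, 192
The 2 values of 490 occupy positions 4–5 → each gets rank 4.
Sample 1 values → pooled ranks: 490→4, 192→7
Rank sum = 4 + 7 = 11

11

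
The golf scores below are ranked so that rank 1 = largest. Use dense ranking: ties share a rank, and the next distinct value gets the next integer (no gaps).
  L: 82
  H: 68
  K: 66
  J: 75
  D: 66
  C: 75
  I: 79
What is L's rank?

1

Sorted (descending): 82, 79, 75, 75, 68, 66, 66
The 2 values of 75 share dense rank 3.
The 2 values of 66 share dense rank 5.
Remaining distinct values take the next consecutive integers.
L has value 82 → rank 1.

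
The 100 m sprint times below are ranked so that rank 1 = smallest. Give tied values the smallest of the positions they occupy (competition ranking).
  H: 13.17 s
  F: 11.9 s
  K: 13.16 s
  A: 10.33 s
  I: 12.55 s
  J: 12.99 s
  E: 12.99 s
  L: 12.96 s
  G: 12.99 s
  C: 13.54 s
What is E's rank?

Sorted (ascending): 10.33, 11.9, 12.55, 12.96, 12.99, 12.99, 12.99, 13.16, 13.17, 13.54
The 3 values of 12.99 occupy positions 5–7 → each gets rank 5.
E has value 12.99 s → rank 5.

5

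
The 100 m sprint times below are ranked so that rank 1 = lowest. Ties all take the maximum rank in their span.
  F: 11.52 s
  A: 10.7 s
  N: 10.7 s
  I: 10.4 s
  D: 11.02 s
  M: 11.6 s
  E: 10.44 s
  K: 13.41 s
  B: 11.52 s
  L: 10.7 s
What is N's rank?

5

Sorted (ascending): 10.4, 10.44, 10.7, 10.7, 10.7, 11.02, 11.52, 11.52, 11.6, 13.41
The 3 values of 10.7 occupy positions 3–5 → each gets rank 5.
The 2 values of 11.52 occupy positions 7–8 → each gets rank 8.
N has value 10.7 s → rank 5.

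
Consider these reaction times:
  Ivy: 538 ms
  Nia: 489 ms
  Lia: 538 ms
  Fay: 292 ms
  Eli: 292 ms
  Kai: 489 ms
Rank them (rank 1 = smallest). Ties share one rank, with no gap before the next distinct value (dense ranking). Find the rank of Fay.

Sorted (ascending): 292, 292, 489, 489, 538, 538
The 2 values of 292 share dense rank 1.
The 2 values of 489 share dense rank 2.
The 2 values of 538 share dense rank 3.
Fay has value 292 ms → rank 1.

1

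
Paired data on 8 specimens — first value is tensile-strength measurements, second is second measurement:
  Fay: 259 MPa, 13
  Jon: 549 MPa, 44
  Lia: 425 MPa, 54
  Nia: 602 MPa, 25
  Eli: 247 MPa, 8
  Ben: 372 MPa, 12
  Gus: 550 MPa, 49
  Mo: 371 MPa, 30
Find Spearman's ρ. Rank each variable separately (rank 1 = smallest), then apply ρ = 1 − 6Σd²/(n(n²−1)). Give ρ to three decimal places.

0.595

Ranks of variable 1: 2, 6, 5, 8, 1, 4, 7, 3
Ranks of variable 2: 3, 6, 8, 4, 1, 2, 7, 5
d = r₁ − r₂: -1, 0, -3, 4, 0, 2, 0, -2
d²: 1, 0, 9, 16, 0, 4, 0, 4; Σd² = 34
ρ = 1 − 6·34/(8·63) = 1 − 204/504 = 0.595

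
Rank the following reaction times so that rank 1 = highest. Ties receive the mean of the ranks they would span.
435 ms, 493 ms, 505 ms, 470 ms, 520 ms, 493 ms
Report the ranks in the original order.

Sorted (descending): 520, 505, 493, 493, 470, 435
The 2 values of 493 occupy positions 3–4 → average rank (3+4)/2 = 3.5.

6, 3.5, 2, 5, 1, 3.5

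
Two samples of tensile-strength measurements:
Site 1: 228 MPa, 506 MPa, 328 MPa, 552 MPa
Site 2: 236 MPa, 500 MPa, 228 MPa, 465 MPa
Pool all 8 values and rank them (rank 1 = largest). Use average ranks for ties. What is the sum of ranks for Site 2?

20.5

Sorted (descending): 552, 506, 500, 465, 328, 236, 228, 228
The 2 values of 228 occupy positions 7–8 → average rank (7+8)/2 = 7.5.
Site 2 values → pooled ranks: 236→6, 500→3, 228→7.5, 465→4
Rank sum = 6 + 3 + 7.5 + 4 = 20.5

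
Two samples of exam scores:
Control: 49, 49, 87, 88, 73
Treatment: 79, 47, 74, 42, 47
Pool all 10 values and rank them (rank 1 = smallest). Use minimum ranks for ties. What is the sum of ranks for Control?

33

Sorted (ascending): 42, 47, 47, 49, 49, 73, 74, 79, 87, 88
The 2 values of 47 occupy positions 2–3 → each gets rank 2.
The 2 values of 49 occupy positions 4–5 → each gets rank 4.
Control values → pooled ranks: 49→4, 49→4, 87→9, 88→10, 73→6
Rank sum = 4 + 4 + 9 + 10 + 6 = 33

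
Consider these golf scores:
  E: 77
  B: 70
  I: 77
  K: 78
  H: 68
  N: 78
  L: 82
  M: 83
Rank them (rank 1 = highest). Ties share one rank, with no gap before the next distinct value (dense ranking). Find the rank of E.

Sorted (descending): 83, 82, 78, 78, 77, 77, 70, 68
The 2 values of 78 share dense rank 3.
The 2 values of 77 share dense rank 4.
Remaining distinct values take the next consecutive integers.
E has value 77 → rank 4.

4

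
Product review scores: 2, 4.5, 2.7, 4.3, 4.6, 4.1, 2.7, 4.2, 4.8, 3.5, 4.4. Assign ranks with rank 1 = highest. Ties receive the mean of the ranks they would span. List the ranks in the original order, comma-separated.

Sorted (descending): 4.8, 4.6, 4.5, 4.4, 4.3, 4.2, 4.1, 3.5, 2.7, 2.7, 2
The 2 values of 2.7 occupy positions 9–10 → average rank (9+10)/2 = 9.5.

11, 3, 9.5, 5, 2, 7, 9.5, 6, 1, 8, 4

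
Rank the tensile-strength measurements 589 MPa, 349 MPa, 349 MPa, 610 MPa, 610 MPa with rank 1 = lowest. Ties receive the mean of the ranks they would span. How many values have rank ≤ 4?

3

Sorted (ascending): 349, 349, 589, 610, 610
The 2 values of 349 occupy positions 1–2 → average rank (1+2)/2 = 1.5.
The 2 values of 610 occupy positions 4–5 → average rank (4+5)/2 = 4.5.
Ranks ≤ 4: {1.5, 1.5, 3} → 3 values.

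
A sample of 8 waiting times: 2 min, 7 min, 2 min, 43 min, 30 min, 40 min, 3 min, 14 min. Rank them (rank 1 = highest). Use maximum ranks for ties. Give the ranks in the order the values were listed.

8, 5, 8, 1, 3, 2, 6, 4

Sorted (descending): 43, 40, 30, 14, 7, 3, 2, 2
The 2 values of 2 occupy positions 7–8 → each gets rank 8.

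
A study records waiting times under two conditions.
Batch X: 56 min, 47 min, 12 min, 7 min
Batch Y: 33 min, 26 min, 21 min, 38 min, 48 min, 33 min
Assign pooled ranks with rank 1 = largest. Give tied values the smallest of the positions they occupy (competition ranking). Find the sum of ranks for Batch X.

23

Sorted (descending): 56, 48, 47, 38, 33, 33, 26, 21, 12, 7
The 2 values of 33 occupy positions 5–6 → each gets rank 5.
Batch X values → pooled ranks: 56→1, 47→3, 12→9, 7→10
Rank sum = 1 + 3 + 9 + 10 = 23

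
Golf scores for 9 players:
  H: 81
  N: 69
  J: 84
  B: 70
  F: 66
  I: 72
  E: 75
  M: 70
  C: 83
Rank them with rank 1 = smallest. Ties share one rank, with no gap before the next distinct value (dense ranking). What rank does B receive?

Sorted (ascending): 66, 69, 70, 70, 72, 75, 81, 83, 84
The 2 values of 70 share dense rank 3.
Remaining distinct values take the next consecutive integers.
B has value 70 → rank 3.

3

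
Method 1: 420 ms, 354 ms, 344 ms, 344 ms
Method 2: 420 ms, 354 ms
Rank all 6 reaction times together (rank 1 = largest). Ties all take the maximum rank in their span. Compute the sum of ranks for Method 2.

6

Sorted (descending): 420, 420, 354, 354, 344, 344
The 2 values of 420 occupy positions 1–2 → each gets rank 2.
The 2 values of 354 occupy positions 3–4 → each gets rank 4.
The 2 values of 344 occupy positions 5–6 → each gets rank 6.
Method 2 values → pooled ranks: 420→2, 354→4
Rank sum = 2 + 4 = 6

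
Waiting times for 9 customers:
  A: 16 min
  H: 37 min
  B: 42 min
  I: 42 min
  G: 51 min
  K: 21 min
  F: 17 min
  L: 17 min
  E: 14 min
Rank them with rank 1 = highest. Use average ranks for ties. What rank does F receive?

Sorted (descending): 51, 42, 42, 37, 21, 17, 17, 16, 14
The 2 values of 42 occupy positions 2–3 → average rank (2+3)/2 = 2.5.
The 2 values of 17 occupy positions 6–7 → average rank (6+7)/2 = 6.5.
F has value 17 min → rank 6.5.

6.5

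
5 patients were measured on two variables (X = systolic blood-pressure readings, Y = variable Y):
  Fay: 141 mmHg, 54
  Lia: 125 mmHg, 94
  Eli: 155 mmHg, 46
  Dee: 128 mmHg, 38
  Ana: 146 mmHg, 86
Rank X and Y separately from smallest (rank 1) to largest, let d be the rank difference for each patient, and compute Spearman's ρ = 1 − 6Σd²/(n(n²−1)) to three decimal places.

Ranks of variable 1: 3, 1, 5, 2, 4
Ranks of variable 2: 3, 5, 2, 1, 4
d = r₁ − r₂: 0, -4, 3, 1, 0
d²: 0, 16, 9, 1, 0; Σd² = 26
ρ = 1 − 6·26/(5·24) = 1 − 156/120 = -0.300

-0.300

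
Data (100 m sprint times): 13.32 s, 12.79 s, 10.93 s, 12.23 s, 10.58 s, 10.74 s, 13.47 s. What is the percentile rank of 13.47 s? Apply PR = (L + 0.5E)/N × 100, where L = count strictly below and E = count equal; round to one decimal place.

92.9

N = 7.
Strictly below 13.47: 6. Equal to 13.47: 1.
PR = (6 + 0.5·1)/7 × 100 = 92.9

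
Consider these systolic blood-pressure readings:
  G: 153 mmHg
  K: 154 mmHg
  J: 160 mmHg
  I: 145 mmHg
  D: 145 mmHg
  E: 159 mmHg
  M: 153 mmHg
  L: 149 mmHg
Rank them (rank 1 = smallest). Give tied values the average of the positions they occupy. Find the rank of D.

Sorted (ascending): 145, 145, 149, 153, 153, 154, 159, 160
The 2 values of 145 occupy positions 1–2 → average rank (1+2)/2 = 1.5.
The 2 values of 153 occupy positions 4–5 → average rank (4+5)/2 = 4.5.
D has value 145 mmHg → rank 1.5.

1.5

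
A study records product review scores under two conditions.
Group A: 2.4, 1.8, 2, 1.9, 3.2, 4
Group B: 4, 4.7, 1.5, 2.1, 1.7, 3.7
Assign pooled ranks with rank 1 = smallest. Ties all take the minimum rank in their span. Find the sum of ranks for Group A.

Sorted (ascending): 1.5, 1.7, 1.8, 1.9, 2, 2.1, 2.4, 3.2, 3.7, 4, 4, 4.7
The 2 values of 4 occupy positions 10–11 → each gets rank 10.
Group A values → pooled ranks: 2.4→7, 1.8→3, 2→5, 1.9→4, 3.2→8, 4→10
Rank sum = 7 + 3 + 5 + 4 + 8 + 10 = 37

37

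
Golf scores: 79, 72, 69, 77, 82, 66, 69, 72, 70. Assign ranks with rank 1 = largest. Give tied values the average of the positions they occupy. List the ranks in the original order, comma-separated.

2, 4.5, 7.5, 3, 1, 9, 7.5, 4.5, 6

Sorted (descending): 82, 79, 77, 72, 72, 70, 69, 69, 66
The 2 values of 72 occupy positions 4–5 → average rank (4+5)/2 = 4.5.
The 2 values of 69 occupy positions 7–8 → average rank (7+8)/2 = 7.5.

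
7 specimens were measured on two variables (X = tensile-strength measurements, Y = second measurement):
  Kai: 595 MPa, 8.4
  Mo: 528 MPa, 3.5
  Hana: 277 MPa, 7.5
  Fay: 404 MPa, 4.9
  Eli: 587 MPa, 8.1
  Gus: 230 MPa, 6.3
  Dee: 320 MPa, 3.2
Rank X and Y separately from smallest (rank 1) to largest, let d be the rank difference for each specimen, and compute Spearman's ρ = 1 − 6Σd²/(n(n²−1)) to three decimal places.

Ranks of variable 1: 7, 5, 2, 4, 6, 1, 3
Ranks of variable 2: 7, 2, 5, 3, 6, 4, 1
d = r₁ − r₂: 0, 3, -3, 1, 0, -3, 2
d²: 0, 9, 9, 1, 0, 9, 4; Σd² = 32
ρ = 1 − 6·32/(7·48) = 1 − 192/336 = 0.429

0.429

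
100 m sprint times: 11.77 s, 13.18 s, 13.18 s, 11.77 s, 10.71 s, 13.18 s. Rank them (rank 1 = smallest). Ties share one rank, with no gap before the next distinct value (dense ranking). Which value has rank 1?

Sorted (ascending): 10.71, 11.77, 11.77, 13.18, 13.18, 13.18
The 2 values of 11.77 share dense rank 2.
The 3 values of 13.18 share dense rank 3.
Remaining distinct values take the next consecutive integers.
Rank 1 → value 10.71.

10.71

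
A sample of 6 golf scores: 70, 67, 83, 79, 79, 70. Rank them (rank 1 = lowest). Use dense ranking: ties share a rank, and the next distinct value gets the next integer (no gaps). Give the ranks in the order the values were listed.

2, 1, 4, 3, 3, 2

Sorted (ascending): 67, 70, 70, 79, 79, 83
The 2 values of 70 share dense rank 2.
The 2 values of 79 share dense rank 3.
Remaining distinct values take the next consecutive integers.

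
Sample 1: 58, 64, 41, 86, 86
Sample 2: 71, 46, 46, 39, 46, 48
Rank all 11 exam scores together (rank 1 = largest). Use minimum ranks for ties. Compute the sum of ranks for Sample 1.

21

Sorted (descending): 86, 86, 71, 64, 58, 48, 46, 46, 46, 41, 39
The 2 values of 86 occupy positions 1–2 → each gets rank 1.
The 3 values of 46 occupy positions 7–9 → each gets rank 7.
Sample 1 values → pooled ranks: 58→5, 64→4, 41→10, 86→1, 86→1
Rank sum = 5 + 4 + 10 + 1 + 1 = 21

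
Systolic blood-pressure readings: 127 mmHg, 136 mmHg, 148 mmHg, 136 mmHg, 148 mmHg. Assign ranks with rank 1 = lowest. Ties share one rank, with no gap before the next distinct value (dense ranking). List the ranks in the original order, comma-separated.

1, 2, 3, 2, 3

Sorted (ascending): 127, 136, 136, 148, 148
The 2 values of 136 share dense rank 2.
The 2 values of 148 share dense rank 3.
Remaining distinct values take the next consecutive integers.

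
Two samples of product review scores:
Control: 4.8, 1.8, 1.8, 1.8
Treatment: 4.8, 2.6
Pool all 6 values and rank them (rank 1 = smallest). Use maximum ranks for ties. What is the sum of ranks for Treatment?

10

Sorted (ascending): 1.8, 1.8, 1.8, 2.6, 4.8, 4.8
The 3 values of 1.8 occupy positions 1–3 → each gets rank 3.
The 2 values of 4.8 occupy positions 5–6 → each gets rank 6.
Treatment values → pooled ranks: 4.8→6, 2.6→4
Rank sum = 6 + 4 = 10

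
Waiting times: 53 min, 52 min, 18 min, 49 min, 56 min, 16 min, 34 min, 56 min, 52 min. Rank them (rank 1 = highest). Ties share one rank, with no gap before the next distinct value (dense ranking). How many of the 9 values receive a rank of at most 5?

Sorted (descending): 56, 56, 53, 52, 52, 49, 34, 18, 16
The 2 values of 56 share dense rank 1.
The 2 values of 52 share dense rank 3.
Remaining distinct values take the next consecutive integers.
Ranks ≤ 5: {1, 1, 2, 3, 3, 4, 5} → 7 values.

7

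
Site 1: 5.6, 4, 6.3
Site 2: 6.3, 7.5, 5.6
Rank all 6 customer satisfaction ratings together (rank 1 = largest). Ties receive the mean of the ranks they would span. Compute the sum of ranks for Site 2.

Sorted (descending): 7.5, 6.3, 6.3, 5.6, 5.6, 4
The 2 values of 6.3 occupy positions 2–3 → average rank (2+3)/2 = 2.5.
The 2 values of 5.6 occupy positions 4–5 → average rank (4+5)/2 = 4.5.
Site 2 values → pooled ranks: 6.3→2.5, 7.5→1, 5.6→4.5
Rank sum = 2.5 + 1 + 4.5 = 8

8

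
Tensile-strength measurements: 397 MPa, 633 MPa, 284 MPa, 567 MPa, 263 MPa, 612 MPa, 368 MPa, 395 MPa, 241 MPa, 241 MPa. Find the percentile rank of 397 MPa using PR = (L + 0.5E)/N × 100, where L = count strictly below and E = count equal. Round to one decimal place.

N = 10.
Strictly below 397: 6. Equal to 397: 1.
PR = (6 + 0.5·1)/10 × 100 = 65.0

65.0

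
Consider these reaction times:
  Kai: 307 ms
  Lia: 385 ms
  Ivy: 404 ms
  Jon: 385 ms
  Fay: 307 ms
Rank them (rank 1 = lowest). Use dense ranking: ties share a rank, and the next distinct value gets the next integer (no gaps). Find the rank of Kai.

1

Sorted (ascending): 307, 307, 385, 385, 404
The 2 values of 307 share dense rank 1.
The 2 values of 385 share dense rank 2.
Remaining distinct values take the next consecutive integers.
Kai has value 307 ms → rank 1.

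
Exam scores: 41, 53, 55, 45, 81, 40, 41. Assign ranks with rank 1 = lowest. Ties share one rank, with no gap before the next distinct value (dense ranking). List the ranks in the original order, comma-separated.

2, 4, 5, 3, 6, 1, 2

Sorted (ascending): 40, 41, 41, 45, 53, 55, 81
The 2 values of 41 share dense rank 2.
Remaining distinct values take the next consecutive integers.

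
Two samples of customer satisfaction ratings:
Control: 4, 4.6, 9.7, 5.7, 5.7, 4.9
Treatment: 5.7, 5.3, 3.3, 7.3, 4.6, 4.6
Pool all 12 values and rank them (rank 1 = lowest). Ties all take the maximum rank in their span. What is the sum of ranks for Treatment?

Sorted (ascending): 3.3, 4, 4.6, 4.6, 4.6, 4.9, 5.3, 5.7, 5.7, 5.7, 7.3, 9.7
The 3 values of 4.6 occupy positions 3–5 → each gets rank 5.
The 3 values of 5.7 occupy positions 8–10 → each gets rank 10.
Treatment values → pooled ranks: 5.7→10, 5.3→7, 3.3→1, 7.3→11, 4.6→5, 4.6→5
Rank sum = 10 + 7 + 1 + 11 + 5 + 5 = 39

39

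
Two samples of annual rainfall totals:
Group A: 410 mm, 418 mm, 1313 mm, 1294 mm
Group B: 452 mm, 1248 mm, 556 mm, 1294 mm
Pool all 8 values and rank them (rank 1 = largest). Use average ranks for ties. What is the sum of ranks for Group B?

Sorted (descending): 1313, 1294, 1294, 1248, 556, 452, 418, 410
The 2 values of 1294 occupy positions 2–3 → average rank (2+3)/2 = 2.5.
Group B values → pooled ranks: 452→6, 1248→4, 556→5, 1294→2.5
Rank sum = 6 + 4 + 5 + 2.5 = 17.5

17.5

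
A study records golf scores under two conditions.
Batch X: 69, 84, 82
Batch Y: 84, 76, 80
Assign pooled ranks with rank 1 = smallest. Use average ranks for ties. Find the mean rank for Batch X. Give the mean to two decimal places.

3.50

Sorted (ascending): 69, 76, 80, 82, 84, 84
The 2 values of 84 occupy positions 5–6 → average rank (5+6)/2 = 5.5.
Batch X values → pooled ranks: 69→1, 84→5.5, 82→4
Mean rank = (1 + 5.5 + 4) / 3 = 3.50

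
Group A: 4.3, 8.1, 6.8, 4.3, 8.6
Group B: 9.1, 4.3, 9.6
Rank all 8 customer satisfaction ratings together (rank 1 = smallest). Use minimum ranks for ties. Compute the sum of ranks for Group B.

16

Sorted (ascending): 4.3, 4.3, 4.3, 6.8, 8.1, 8.6, 9.1, 9.6
The 3 values of 4.3 occupy positions 1–3 → each gets rank 1.
Group B values → pooled ranks: 9.1→7, 4.3→1, 9.6→8
Rank sum = 7 + 1 + 8 = 16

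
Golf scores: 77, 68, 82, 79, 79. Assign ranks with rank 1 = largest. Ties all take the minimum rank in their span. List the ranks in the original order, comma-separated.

Sorted (descending): 82, 79, 79, 77, 68
The 2 values of 79 occupy positions 2–3 → each gets rank 2.

4, 5, 1, 2, 2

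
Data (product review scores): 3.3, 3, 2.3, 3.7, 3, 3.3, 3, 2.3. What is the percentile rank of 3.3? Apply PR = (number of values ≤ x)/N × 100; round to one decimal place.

87.5

N = 8.
Strictly below 3.3: 5. Equal to 3.3: 2.
PR = 7/8 × 100 = 87.5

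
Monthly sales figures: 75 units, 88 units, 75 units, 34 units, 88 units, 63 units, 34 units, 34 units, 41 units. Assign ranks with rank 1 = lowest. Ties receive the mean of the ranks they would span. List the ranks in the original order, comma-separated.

6.5, 8.5, 6.5, 2, 8.5, 5, 2, 2, 4

Sorted (ascending): 34, 34, 34, 41, 63, 75, 75, 88, 88
The 3 values of 34 occupy positions 1–3 → average rank 2.
The 2 values of 75 occupy positions 6–7 → average rank (6+7)/2 = 6.5.
The 2 values of 88 occupy positions 8–9 → average rank (8+9)/2 = 8.5.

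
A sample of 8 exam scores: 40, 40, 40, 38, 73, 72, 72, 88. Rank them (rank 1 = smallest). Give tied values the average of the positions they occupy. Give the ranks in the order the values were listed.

Sorted (ascending): 38, 40, 40, 40, 72, 72, 73, 88
The 3 values of 40 occupy positions 2–4 → average rank 3.
The 2 values of 72 occupy positions 5–6 → average rank (5+6)/2 = 5.5.

3, 3, 3, 1, 7, 5.5, 5.5, 8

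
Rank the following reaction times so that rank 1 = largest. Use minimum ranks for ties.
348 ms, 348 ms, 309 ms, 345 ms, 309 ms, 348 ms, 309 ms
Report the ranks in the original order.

1, 1, 5, 4, 5, 1, 5

Sorted (descending): 348, 348, 348, 345, 309, 309, 309
The 3 values of 348 occupy positions 1–3 → each gets rank 1.
The 3 values of 309 occupy positions 5–7 → each gets rank 5.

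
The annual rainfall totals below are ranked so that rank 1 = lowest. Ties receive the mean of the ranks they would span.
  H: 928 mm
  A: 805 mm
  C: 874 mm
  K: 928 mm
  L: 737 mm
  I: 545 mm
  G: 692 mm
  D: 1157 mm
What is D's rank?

Sorted (ascending): 545, 692, 737, 805, 874, 928, 928, 1157
The 2 values of 928 occupy positions 6–7 → average rank (6+7)/2 = 6.5.
D has value 1157 mm → rank 8.

8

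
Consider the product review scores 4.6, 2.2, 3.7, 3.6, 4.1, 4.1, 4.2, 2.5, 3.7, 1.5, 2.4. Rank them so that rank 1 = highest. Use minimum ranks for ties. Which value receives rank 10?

2.2

Sorted (descending): 4.6, 4.2, 4.1, 4.1, 3.7, 3.7, 3.6, 2.5, 2.4, 2.2, 1.5
The 2 values of 4.1 occupy positions 3–4 → each gets rank 3.
The 2 values of 3.7 occupy positions 5–6 → each gets rank 5.
Rank 10 → value 2.2.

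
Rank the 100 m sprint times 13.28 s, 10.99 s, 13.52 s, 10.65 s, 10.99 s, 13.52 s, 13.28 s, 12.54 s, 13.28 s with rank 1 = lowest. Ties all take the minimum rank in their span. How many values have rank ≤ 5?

Sorted (ascending): 10.65, 10.99, 10.99, 12.54, 13.28, 13.28, 13.28, 13.52, 13.52
The 2 values of 10.99 occupy positions 2–3 → each gets rank 2.
The 3 values of 13.28 occupy positions 5–7 → each gets rank 5.
The 2 values of 13.52 occupy positions 8–9 → each gets rank 8.
Ranks ≤ 5: {1, 2, 2, 4, 5, 5, 5} → 7 values.

7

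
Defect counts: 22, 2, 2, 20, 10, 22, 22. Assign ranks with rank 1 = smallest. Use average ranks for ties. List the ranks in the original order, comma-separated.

Sorted (ascending): 2, 2, 10, 20, 22, 22, 22
The 2 values of 2 occupy positions 1–2 → average rank (1+2)/2 = 1.5.
The 3 values of 22 occupy positions 5–7 → average rank 6.

6, 1.5, 1.5, 4, 3, 6, 6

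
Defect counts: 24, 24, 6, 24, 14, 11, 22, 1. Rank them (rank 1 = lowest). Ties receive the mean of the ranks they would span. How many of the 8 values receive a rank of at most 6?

Sorted (ascending): 1, 6, 11, 14, 22, 24, 24, 24
The 3 values of 24 occupy positions 6–8 → average rank 7.
Ranks ≤ 6: {1, 2, 3, 4, 5} → 5 values.

5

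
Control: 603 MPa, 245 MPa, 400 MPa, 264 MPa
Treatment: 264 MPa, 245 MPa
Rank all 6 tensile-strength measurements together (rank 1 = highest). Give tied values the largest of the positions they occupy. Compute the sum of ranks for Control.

13

Sorted (descending): 603, 400, 264, 264, 245, 245
The 2 values of 264 occupy positions 3–4 → each gets rank 4.
The 2 values of 245 occupy positions 5–6 → each gets rank 6.
Control values → pooled ranks: 603→1, 245→6, 400→2, 264→4
Rank sum = 1 + 6 + 2 + 4 = 13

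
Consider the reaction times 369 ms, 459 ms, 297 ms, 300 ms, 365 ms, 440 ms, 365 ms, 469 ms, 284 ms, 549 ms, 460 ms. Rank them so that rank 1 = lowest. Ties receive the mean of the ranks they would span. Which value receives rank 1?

Sorted (ascending): 284, 297, 300, 365, 365, 369, 440, 459, 460, 469, 549
The 2 values of 365 occupy positions 4–5 → average rank (4+5)/2 = 4.5.
Rank 1 → value 284.

284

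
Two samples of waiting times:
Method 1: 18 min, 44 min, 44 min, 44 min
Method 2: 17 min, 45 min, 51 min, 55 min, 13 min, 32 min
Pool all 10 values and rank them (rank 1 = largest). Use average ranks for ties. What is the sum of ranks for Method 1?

Sorted (descending): 55, 51, 45, 44, 44, 44, 32, 18, 17, 13
The 3 values of 44 occupy positions 4–6 → average rank 5.
Method 1 values → pooled ranks: 18→8, 44→5, 44→5, 44→5
Rank sum = 8 + 5 + 5 + 5 = 23

23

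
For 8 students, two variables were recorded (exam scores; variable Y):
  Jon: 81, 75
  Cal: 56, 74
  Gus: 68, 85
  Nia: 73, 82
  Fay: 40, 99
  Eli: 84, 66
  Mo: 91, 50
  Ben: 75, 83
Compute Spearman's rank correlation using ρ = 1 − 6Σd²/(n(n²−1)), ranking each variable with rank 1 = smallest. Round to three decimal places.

-0.738

Ranks of variable 1: 6, 2, 3, 4, 1, 7, 8, 5
Ranks of variable 2: 4, 3, 7, 5, 8, 2, 1, 6
d = r₁ − r₂: 2, -1, -4, -1, -7, 5, 7, -1
d²: 4, 1, 16, 1, 49, 25, 49, 1; Σd² = 146
ρ = 1 − 6·146/(8·63) = 1 − 876/504 = -0.738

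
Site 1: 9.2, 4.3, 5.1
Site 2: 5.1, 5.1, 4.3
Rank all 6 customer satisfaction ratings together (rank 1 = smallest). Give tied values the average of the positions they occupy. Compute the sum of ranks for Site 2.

Sorted (ascending): 4.3, 4.3, 5.1, 5.1, 5.1, 9.2
The 2 values of 4.3 occupy positions 1–2 → average rank (1+2)/2 = 1.5.
The 3 values of 5.1 occupy positions 3–5 → average rank 4.
Site 2 values → pooled ranks: 5.1→4, 5.1→4, 4.3→1.5
Rank sum = 4 + 4 + 1.5 = 9.5

9.5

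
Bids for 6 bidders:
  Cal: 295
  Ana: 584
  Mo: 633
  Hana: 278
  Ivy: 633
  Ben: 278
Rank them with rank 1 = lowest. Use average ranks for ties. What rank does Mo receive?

5.5

Sorted (ascending): 278, 278, 295, 584, 633, 633
The 2 values of 278 occupy positions 1–2 → average rank (1+2)/2 = 1.5.
The 2 values of 633 occupy positions 5–6 → average rank (5+6)/2 = 5.5.
Mo has value 633 → rank 5.5.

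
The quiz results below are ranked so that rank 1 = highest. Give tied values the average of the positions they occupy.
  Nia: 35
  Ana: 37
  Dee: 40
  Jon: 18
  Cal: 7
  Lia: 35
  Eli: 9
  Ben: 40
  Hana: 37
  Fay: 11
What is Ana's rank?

Sorted (descending): 40, 40, 37, 37, 35, 35, 18, 11, 9, 7
The 2 values of 40 occupy positions 1–2 → average rank (1+2)/2 = 1.5.
The 2 values of 37 occupy positions 3–4 → average rank (3+4)/2 = 3.5.
The 2 values of 35 occupy positions 5–6 → average rank (5+6)/2 = 5.5.
Ana has value 37 → rank 3.5.

3.5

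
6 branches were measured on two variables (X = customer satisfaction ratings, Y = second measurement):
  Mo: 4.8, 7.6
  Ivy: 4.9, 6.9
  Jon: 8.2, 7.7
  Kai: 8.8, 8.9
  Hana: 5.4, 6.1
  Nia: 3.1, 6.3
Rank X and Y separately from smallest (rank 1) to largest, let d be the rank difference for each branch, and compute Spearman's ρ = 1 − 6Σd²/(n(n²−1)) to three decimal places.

0.600

Ranks of variable 1: 2, 3, 5, 6, 4, 1
Ranks of variable 2: 4, 3, 5, 6, 1, 2
d = r₁ − r₂: -2, 0, 0, 0, 3, -1
d²: 4, 0, 0, 0, 9, 1; Σd² = 14
ρ = 1 − 6·14/(6·35) = 1 − 84/210 = 0.600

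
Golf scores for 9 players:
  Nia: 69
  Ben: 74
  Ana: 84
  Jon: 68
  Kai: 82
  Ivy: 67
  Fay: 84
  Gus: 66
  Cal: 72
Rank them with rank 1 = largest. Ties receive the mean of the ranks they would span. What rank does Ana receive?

Sorted (descending): 84, 84, 82, 74, 72, 69, 68, 67, 66
The 2 values of 84 occupy positions 1–2 → average rank (1+2)/2 = 1.5.
Ana has value 84 → rank 1.5.

1.5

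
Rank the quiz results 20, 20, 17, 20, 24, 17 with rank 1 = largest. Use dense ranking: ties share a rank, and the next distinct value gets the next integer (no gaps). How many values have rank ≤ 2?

Sorted (descending): 24, 20, 20, 20, 17, 17
The 3 values of 20 share dense rank 2.
The 2 values of 17 share dense rank 3.
Remaining distinct values take the next consecutive integers.
Ranks ≤ 2: {1, 2, 2, 2} → 4 values.

4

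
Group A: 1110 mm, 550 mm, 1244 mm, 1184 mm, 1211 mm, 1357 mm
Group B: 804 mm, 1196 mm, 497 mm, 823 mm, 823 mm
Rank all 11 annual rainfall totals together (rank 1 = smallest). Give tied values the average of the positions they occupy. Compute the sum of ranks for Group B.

Sorted (ascending): 497, 550, 804, 823, 823, 1110, 1184, 1196, 1211, 1244, 1357
The 2 values of 823 occupy positions 4–5 → average rank (4+5)/2 = 4.5.
Group B values → pooled ranks: 804→3, 1196→8, 497→1, 823→4.5, 823→4.5
Rank sum = 3 + 8 + 1 + 4.5 + 4.5 = 21

21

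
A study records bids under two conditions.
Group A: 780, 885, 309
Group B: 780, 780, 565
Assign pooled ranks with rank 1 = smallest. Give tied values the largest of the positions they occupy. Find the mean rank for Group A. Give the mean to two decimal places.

Sorted (ascending): 309, 565, 780, 780, 780, 885
The 3 values of 780 occupy positions 3–5 → each gets rank 5.
Group A values → pooled ranks: 780→5, 885→6, 309→1
Mean rank = (5 + 6 + 1) / 3 = 4.00

4.00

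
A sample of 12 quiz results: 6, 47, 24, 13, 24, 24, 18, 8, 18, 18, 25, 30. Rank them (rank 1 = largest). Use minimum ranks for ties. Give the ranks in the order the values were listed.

12, 1, 4, 10, 4, 4, 7, 11, 7, 7, 3, 2

Sorted (descending): 47, 30, 25, 24, 24, 24, 18, 18, 18, 13, 8, 6
The 3 values of 24 occupy positions 4–6 → each gets rank 4.
The 3 values of 18 occupy positions 7–9 → each gets rank 7.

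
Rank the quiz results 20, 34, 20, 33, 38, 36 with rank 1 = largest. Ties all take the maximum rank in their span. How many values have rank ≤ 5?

4

Sorted (descending): 38, 36, 34, 33, 20, 20
The 2 values of 20 occupy positions 5–6 → each gets rank 6.
Ranks ≤ 5: {1, 2, 3, 4} → 4 values.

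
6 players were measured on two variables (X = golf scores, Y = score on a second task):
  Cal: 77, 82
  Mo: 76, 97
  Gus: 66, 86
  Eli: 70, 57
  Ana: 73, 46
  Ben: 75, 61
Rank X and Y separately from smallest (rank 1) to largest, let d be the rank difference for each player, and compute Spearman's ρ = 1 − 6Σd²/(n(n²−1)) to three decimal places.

0.257

Ranks of variable 1: 6, 5, 1, 2, 3, 4
Ranks of variable 2: 4, 6, 5, 2, 1, 3
d = r₁ − r₂: 2, -1, -4, 0, 2, 1
d²: 4, 1, 16, 0, 4, 1; Σd² = 26
ρ = 1 − 6·26/(6·35) = 1 − 156/210 = 0.257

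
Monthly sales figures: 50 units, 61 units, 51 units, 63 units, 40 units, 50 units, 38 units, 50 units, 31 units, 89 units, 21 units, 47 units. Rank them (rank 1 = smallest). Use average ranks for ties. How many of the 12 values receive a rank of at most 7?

Sorted (ascending): 21, 31, 38, 40, 47, 50, 50, 50, 51, 61, 63, 89
The 3 values of 50 occupy positions 6–8 → average rank 7.
Ranks ≤ 7: {1, 2, 3, 4, 5, 7, 7, 7} → 8 values.

8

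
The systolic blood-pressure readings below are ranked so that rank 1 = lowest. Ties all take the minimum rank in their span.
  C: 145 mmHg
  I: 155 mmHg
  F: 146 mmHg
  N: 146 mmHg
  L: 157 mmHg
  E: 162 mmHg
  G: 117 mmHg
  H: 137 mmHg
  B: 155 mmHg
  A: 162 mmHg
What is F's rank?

Sorted (ascending): 117, 137, 145, 146, 146, 155, 155, 157, 162, 162
The 2 values of 146 occupy positions 4–5 → each gets rank 4.
The 2 values of 155 occupy positions 6–7 → each gets rank 6.
The 2 values of 162 occupy positions 9–10 → each gets rank 9.
F has value 146 mmHg → rank 4.

4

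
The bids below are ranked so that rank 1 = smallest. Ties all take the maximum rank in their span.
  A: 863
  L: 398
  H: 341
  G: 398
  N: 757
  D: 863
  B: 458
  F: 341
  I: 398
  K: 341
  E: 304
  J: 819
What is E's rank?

1

Sorted (ascending): 304, 341, 341, 341, 398, 398, 398, 458, 757, 819, 863, 863
The 3 values of 341 occupy positions 2–4 → each gets rank 4.
The 3 values of 398 occupy positions 5–7 → each gets rank 7.
The 2 values of 863 occupy positions 11–12 → each gets rank 12.
E has value 304 → rank 1.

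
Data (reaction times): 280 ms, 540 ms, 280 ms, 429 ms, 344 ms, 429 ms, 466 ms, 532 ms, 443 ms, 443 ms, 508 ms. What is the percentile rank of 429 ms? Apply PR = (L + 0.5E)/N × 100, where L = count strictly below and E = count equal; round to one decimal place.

36.4

N = 11.
Strictly below 429: 3. Equal to 429: 2.
PR = (3 + 0.5·2)/11 × 100 = 36.4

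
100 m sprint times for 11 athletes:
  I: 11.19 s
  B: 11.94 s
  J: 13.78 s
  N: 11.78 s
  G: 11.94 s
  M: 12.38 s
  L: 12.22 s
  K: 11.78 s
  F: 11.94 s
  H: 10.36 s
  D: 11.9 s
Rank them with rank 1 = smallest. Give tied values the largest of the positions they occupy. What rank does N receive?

Sorted (ascending): 10.36, 11.19, 11.78, 11.78, 11.9, 11.94, 11.94, 11.94, 12.22, 12.38, 13.78
The 2 values of 11.78 occupy positions 3–4 → each gets rank 4.
The 3 values of 11.94 occupy positions 6–8 → each gets rank 8.
N has value 11.78 s → rank 4.

4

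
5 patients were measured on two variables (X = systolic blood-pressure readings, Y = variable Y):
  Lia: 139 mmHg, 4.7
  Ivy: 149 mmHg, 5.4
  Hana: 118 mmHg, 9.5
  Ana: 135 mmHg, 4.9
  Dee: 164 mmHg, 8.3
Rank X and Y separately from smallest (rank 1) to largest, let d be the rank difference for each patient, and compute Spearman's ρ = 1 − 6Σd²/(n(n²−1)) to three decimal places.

Ranks of variable 1: 3, 4, 1, 2, 5
Ranks of variable 2: 1, 3, 5, 2, 4
d = r₁ − r₂: 2, 1, -4, 0, 1
d²: 4, 1, 16, 0, 1; Σd² = 22
ρ = 1 − 6·22/(5·24) = 1 − 132/120 = -0.100

-0.100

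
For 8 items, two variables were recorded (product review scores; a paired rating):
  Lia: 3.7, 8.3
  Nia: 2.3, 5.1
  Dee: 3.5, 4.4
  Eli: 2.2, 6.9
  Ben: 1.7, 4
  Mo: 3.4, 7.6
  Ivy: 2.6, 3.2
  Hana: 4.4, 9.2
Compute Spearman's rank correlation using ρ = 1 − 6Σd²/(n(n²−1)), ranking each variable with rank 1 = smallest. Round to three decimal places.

Ranks of variable 1: 7, 3, 6, 2, 1, 5, 4, 8
Ranks of variable 2: 7, 4, 3, 5, 2, 6, 1, 8
d = r₁ − r₂: 0, -1, 3, -3, -1, -1, 3, 0
d²: 0, 1, 9, 9, 1, 1, 9, 0; Σd² = 30
ρ = 1 − 6·30/(8·63) = 1 − 180/504 = 0.643

0.643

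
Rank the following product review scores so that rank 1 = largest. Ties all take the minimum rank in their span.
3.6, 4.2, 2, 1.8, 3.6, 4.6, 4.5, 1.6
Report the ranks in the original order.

4, 3, 6, 7, 4, 1, 2, 8

Sorted (descending): 4.6, 4.5, 4.2, 3.6, 3.6, 2, 1.8, 1.6
The 2 values of 3.6 occupy positions 4–5 → each gets rank 4.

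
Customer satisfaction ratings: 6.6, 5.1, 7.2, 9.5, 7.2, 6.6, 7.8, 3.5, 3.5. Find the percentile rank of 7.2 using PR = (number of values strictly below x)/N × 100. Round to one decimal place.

55.6

N = 9.
Strictly below 7.2: 5. Equal to 7.2: 2.
PR = 5/9 × 100 = 55.6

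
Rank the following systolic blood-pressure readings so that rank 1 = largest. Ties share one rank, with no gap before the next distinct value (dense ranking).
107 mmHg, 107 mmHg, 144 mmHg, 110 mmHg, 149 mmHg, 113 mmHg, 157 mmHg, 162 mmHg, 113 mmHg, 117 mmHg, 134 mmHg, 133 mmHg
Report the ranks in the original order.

Sorted (descending): 162, 157, 149, 144, 134, 133, 117, 113, 113, 110, 107, 107
The 2 values of 113 share dense rank 8.
The 2 values of 107 share dense rank 10.
Remaining distinct values take the next consecutive integers.

10, 10, 4, 9, 3, 8, 2, 1, 8, 7, 5, 6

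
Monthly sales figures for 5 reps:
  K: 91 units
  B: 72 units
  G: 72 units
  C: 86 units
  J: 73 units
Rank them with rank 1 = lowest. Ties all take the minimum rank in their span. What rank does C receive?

Sorted (ascending): 72, 72, 73, 86, 91
The 2 values of 72 occupy positions 1–2 → each gets rank 1.
C has value 86 units → rank 4.

4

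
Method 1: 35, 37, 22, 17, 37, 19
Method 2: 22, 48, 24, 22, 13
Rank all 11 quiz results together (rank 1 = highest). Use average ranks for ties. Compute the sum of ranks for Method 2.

Sorted (descending): 48, 37, 37, 35, 24, 22, 22, 22, 19, 17, 13
The 2 values of 37 occupy positions 2–3 → average rank (2+3)/2 = 2.5.
The 3 values of 22 occupy positions 6–8 → average rank 7.
Method 2 values → pooled ranks: 22→7, 48→1, 24→5, 22→7, 13→11
Rank sum = 7 + 1 + 5 + 7 + 11 = 31

31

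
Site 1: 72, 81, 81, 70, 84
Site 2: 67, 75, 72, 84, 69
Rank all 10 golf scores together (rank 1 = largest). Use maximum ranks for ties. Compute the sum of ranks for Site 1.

25

Sorted (descending): 84, 84, 81, 81, 75, 72, 72, 70, 69, 67
The 2 values of 84 occupy positions 1–2 → each gets rank 2.
The 2 values of 81 occupy positions 3–4 → each gets rank 4.
The 2 values of 72 occupy positions 6–7 → each gets rank 7.
Site 1 values → pooled ranks: 72→7, 81→4, 81→4, 70→8, 84→2
Rank sum = 7 + 4 + 4 + 8 + 2 = 25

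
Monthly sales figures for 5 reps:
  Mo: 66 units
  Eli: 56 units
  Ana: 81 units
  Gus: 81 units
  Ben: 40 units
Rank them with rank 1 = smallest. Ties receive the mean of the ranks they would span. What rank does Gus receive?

4.5

Sorted (ascending): 40, 56, 66, 81, 81
The 2 values of 81 occupy positions 4–5 → average rank (4+5)/2 = 4.5.
Gus has value 81 units → rank 4.5.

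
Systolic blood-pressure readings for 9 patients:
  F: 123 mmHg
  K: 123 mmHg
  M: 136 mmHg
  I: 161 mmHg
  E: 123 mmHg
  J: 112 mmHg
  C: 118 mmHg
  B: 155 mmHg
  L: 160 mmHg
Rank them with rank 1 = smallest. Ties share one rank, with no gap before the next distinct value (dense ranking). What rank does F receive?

Sorted (ascending): 112, 118, 123, 123, 123, 136, 155, 160, 161
The 3 values of 123 share dense rank 3.
Remaining distinct values take the next consecutive integers.
F has value 123 mmHg → rank 3.

3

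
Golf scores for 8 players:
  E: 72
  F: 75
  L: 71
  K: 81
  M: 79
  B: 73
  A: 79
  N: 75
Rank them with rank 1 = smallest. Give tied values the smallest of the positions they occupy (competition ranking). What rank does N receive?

4

Sorted (ascending): 71, 72, 73, 75, 75, 79, 79, 81
The 2 values of 75 occupy positions 4–5 → each gets rank 4.
The 2 values of 79 occupy positions 6–7 → each gets rank 6.
N has value 75 → rank 4.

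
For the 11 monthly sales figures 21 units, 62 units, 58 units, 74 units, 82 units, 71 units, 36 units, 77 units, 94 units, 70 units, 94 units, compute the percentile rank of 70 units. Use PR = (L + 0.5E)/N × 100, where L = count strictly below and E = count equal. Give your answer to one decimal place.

40.9

N = 11.
Strictly below 70: 4. Equal to 70: 1.
PR = (4 + 0.5·1)/11 × 100 = 40.9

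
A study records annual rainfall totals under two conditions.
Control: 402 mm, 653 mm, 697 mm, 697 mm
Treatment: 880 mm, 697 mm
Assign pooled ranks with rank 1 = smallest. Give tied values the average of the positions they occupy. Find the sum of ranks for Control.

Sorted (ascending): 402, 653, 697, 697, 697, 880
The 3 values of 697 occupy positions 3–5 → average rank 4.
Control values → pooled ranks: 402→1, 653→2, 697→4, 697→4
Rank sum = 1 + 2 + 4 + 4 = 11

11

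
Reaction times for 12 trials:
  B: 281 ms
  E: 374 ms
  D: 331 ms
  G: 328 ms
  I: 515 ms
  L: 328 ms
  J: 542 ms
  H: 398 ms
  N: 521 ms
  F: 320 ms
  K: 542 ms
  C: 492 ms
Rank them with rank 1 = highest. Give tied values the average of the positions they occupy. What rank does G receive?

Sorted (descending): 542, 542, 521, 515, 492, 398, 374, 331, 328, 328, 320, 281
The 2 values of 542 occupy positions 1–2 → average rank (1+2)/2 = 1.5.
The 2 values of 328 occupy positions 9–10 → average rank (9+10)/2 = 9.5.
G has value 328 ms → rank 9.5.

9.5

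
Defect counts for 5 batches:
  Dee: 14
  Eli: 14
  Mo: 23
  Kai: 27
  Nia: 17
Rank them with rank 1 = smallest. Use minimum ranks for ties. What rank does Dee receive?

Sorted (ascending): 14, 14, 17, 23, 27
The 2 values of 14 occupy positions 1–2 → each gets rank 1.
Dee has value 14 → rank 1.

1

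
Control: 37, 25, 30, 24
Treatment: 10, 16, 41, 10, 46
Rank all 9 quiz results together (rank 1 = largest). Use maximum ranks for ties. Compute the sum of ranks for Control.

Sorted (descending): 46, 41, 37, 30, 25, 24, 16, 10, 10
The 2 values of 10 occupy positions 8–9 → each gets rank 9.
Control values → pooled ranks: 37→3, 25→5, 30→4, 24→6
Rank sum = 3 + 5 + 4 + 6 = 18

18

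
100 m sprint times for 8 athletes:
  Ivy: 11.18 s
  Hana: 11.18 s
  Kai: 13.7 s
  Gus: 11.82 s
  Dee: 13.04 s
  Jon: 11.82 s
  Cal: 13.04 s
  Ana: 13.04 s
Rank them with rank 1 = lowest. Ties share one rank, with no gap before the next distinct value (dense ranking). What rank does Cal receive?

3

Sorted (ascending): 11.18, 11.18, 11.82, 11.82, 13.04, 13.04, 13.04, 13.7
The 2 values of 11.18 share dense rank 1.
The 2 values of 11.82 share dense rank 2.
The 3 values of 13.04 share dense rank 3.
Remaining distinct values take the next consecutive integers.
Cal has value 13.04 s → rank 3.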